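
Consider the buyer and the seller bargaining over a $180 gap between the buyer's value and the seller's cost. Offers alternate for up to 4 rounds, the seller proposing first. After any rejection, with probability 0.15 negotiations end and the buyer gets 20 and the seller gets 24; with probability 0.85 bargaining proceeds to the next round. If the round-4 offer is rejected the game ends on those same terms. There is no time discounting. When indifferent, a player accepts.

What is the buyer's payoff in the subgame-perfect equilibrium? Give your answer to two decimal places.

Round 4 (the buyer proposes): the seller gets 24 if talks fail, so the buyer offers 24 and keeps 156.
Round 3 (the seller proposes): rejecting gives the buyer an expected 0.85 × 156 + 0.15 × 20 = 135.6, so the seller offers 135.6, keeping 44.4.
Round 2 (the buyer proposes): rejecting gives the seller an expected 0.85 × 44.4 + 0.15 × 24 = 41.34, so the buyer offers 41.34, keeping 138.66.
Round 1 (the seller proposes): rejecting gives the buyer an expected 0.85 × 138.66 + 0.15 × 20 = 120.861, so the seller offers 120.861, keeping 59.139.

120.86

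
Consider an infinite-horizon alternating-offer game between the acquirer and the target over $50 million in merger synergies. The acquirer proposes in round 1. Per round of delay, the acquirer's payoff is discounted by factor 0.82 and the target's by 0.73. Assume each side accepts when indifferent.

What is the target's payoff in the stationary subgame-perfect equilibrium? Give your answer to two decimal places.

Let x be the acquirer's share when the acquirer proposes and y be the target's share when the target proposes.
The target accepts iff offered ≥ 0.73·y, so x = 50 − 0.73y. Symmetrically y = 50 − 0.82x.
Substituting: x = 50 − 0.73(50 − 0.82x), giving x(1 − 0.82·0.73) = 50(1 − 0.73).
So x = 50 × 0.27 / 0.4014 ≈ 33.6323, and the target receives 50 − x ≈ 16.3677.

16.37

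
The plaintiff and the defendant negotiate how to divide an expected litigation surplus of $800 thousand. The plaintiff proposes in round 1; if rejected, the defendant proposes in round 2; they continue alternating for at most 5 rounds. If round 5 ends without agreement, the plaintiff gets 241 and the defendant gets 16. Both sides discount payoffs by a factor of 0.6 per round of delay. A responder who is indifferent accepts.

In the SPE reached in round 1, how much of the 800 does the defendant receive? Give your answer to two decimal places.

Solve by backward induction from round 5.
Round 5 (the plaintiff proposes): the defendant gets 16 if talks fail, so the plaintiff offers 16 and keeps 784.
Round 4 (the defendant proposes): the plaintiff can get 784 next round, worth 0.6 × 784 = 470.4 now, so the defendant offers 470.4, keeping 329.6.
Round 3 (the plaintiff proposes): the defendant can get 329.6 next round, worth 0.6 × 329.6 = 197.76 now. The plaintiff offers 197.76 and keeps 800 − 197.76 = 602.24.
Round 2 (the defendant proposes): the plaintiff can get 602.24 next round, worth 0.6 × 602.24 = 361.344 now, so the defendant offers 361.344, keeping 438.656.
Round 1 (the plaintiff proposes): the defendant can get 438.656 next round, worth 0.6 × 438.656 = 263.1936 now; the plaintiff offers that and keeps 536.8064.

263.19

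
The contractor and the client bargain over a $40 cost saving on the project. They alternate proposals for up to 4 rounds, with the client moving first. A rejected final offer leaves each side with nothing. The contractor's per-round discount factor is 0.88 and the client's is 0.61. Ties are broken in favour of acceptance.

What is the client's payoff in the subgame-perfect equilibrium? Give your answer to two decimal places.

7.38

Solve by backward induction from round 4.
Round 4 (the contractor proposes): the client will accept anything ≥ 0, so the contractor offers 0 and keeps 40.
Round 3 (the client proposes): the contractor can get 40 next round, worth 0.88 × 40 = 35.2 now, so the client offers 35.2, keeping 4.8.
Round 2 (the contractor proposes): the client can get 4.8 next round, worth 0.61 × 4.8 = 2.928 now, so the contractor offers 2.928, keeping 37.072.
Round 1 (the client proposes): the contractor can get 37.072 next round, worth 0.88 × 37.072 = 32.62336 now, so the client offers 32.62336, keeping 7.37664.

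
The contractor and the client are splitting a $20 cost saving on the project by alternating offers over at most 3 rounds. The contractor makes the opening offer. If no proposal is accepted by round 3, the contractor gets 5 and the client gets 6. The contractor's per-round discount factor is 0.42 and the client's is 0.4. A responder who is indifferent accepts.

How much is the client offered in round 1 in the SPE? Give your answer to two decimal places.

By backward induction:
Round 3 (the contractor proposes): the client gets 6 if talks fail, so the contractor offers 6 and keeps 14.
Round 2 (the client proposes): the contractor can get 14 next round, worth 0.42 × 14 = 5.88 now; the client offers that and keeps 14.12.
Round 1 (the contractor proposes): the client can get 14.12 next round, worth 0.4 × 14.12 = 5.648 now, so the contractor offers 5.648, keeping 14.352.

5.65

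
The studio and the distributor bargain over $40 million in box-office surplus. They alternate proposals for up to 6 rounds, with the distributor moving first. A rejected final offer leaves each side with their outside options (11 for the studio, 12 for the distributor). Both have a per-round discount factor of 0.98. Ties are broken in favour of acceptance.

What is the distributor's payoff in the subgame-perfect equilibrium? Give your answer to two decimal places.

By backward induction:
Round 6 (the studio proposes): the distributor gets 12 if talks fail, so the studio offers 12 and keeps 28.
Round 5 (the distributor proposes): the studio can get 28 next round, worth 0.98 × 28 = 27.44 now. The distributor offers 27.44 and keeps 40 − 27.44 = 12.56.
Round 4 (the studio proposes): the distributor can get 12.56 next round, worth 0.98 × 12.56 = 12.3088 now; the studio offers that and keeps 27.6912.
Round 3 (the distributor proposes): the studio can get 27.6912 next round, worth 0.98 × 27.6912 = 27.137376 now; the distributor offers that and keeps 12.862624.
Round 2 (the studio proposes): the distributor can get 12.862624 next round, worth 0.98 × 12.862624 = 12.60537152 now; the studio offers that and keeps 27.39462848.
Round 1 (the distributor proposes): the studio can get 27.39462848 next round, worth 0.98 × 27.39462848 = 26.8467359104 now, so the distributor offers 26.8467359104, keeping 13.1532640896.

13.15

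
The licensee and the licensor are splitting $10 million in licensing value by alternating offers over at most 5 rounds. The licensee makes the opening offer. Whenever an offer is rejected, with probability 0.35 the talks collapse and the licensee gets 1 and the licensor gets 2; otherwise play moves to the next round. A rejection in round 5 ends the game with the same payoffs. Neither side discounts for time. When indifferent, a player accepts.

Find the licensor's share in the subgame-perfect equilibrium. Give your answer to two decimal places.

4.27

By backward induction:
Round 5 (the licensee proposes): the licensor gets 2 if talks fail, so the licensee offers 2 and keeps 8.
Round 4 (the licensor proposes): rejecting gives the licensee an expected 0.65 × 8 + 0.35 × 1 = 5.55. The licensor offers 5.55 and keeps 10 − 5.55 = 4.45.
Round 3 (the licensee proposes): rejecting gives the licensor an expected 0.65 × 4.45 + 0.35 × 2 = 3.5925; the licensee offers that and keeps 6.4075.
Round 2 (the licensor proposes): rejecting gives the licensee an expected 0.65 × 6.4075 + 0.35 × 1 = 4.514875. The licensor offers 4.514875 and keeps 10 − 4.514875 = 5.485125.
Round 1 (the licensee proposes): rejecting gives the licensor an expected 0.65 × 5.485125 + 0.35 × 2 = 4.26533125. The licensee offers 4.26533125 and keeps 10 − 4.26533125 = 5.73466875.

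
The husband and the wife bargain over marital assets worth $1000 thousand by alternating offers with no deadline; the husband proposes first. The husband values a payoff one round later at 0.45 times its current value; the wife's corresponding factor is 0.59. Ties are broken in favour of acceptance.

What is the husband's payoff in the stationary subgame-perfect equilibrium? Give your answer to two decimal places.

558.20

Let x be the husband's share when the husband proposes and y be the wife's share when the wife proposes.
The wife accepts iff offered ≥ 0.59·y, so x = 1000 − 0.59y. Symmetrically y = 1000 − 0.45x.
Substituting: x = 1000 − 0.59(1000 − 0.45x), giving x(1 − 0.45·0.59) = 1000(1 − 0.59).
So x = 1000 × 0.41 / 0.7345 ≈ 558.2029, and the wife receives 1000 − x ≈ 441.7971.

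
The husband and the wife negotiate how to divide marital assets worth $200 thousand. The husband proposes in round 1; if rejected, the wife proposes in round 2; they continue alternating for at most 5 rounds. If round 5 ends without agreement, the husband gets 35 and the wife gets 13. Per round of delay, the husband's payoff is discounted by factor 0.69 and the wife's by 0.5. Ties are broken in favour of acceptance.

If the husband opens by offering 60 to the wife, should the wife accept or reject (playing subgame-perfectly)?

Round 5 (the husband proposes): the wife gets 13 if talks fail, so the husband offers 13 and keeps 187.
Round 4 (the wife proposes): the husband can get 187 next round, worth 0.69 × 187 = 129.03 now. The wife offers 129.03 and keeps 200 − 129.03 = 70.97.
Round 3 (the husband proposes): the wife can get 70.97 next round, worth 0.5 × 70.97 = 35.485 now; the husband offers that and keeps 164.515.
Round 2 (the wife proposes): the husband can get 164.515 next round, worth 0.69 × 164.515 = 113.51535 now, so the wife offers 113.51535, keeping 86.48465.
So by rejecting in round 1, the wife gets 86.48465 next round, worth 0.5 × 86.48465 = 43.242325 now.
Offer 60 ≥ 43.242325, so the wife accepts.

Accept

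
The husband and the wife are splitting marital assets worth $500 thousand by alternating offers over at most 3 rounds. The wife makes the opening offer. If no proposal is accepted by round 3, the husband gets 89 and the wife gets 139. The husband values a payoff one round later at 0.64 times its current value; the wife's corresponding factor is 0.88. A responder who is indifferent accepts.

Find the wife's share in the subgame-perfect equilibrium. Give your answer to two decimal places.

Round 3 (the wife proposes): the husband gets 89 if talks fail, so the wife offers 89 and keeps 411.
Round 2 (the husband proposes): the wife can get 411 next round, worth 0.88 × 411 = 361.68 now, so the husband offers 361.68, keeping 138.32.
Round 1 (the wife proposes): the husband can get 138.32 next round, worth 0.64 × 138.32 = 88.5248 now; the wife offers that and keeps 411.4752.

411.48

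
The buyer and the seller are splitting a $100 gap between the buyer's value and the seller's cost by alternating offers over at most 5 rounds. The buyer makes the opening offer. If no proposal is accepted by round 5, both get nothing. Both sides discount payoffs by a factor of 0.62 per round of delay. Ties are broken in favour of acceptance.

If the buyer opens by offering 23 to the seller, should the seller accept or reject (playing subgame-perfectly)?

Round 5 (the buyer proposes): rejection yields 0 for the seller; the buyer offers 0 and keeps 100.
Round 4 (the seller proposes): the buyer can get 100 next round, worth 0.62 × 100 = 62 now; the seller offers that and keeps 38.
Round 3 (the buyer proposes): the seller can get 38 next round, worth 0.62 × 38 = 23.56 now. The buyer offers 23.56 and keeps 100 − 23.56 = 76.44.
Round 2 (the seller proposes): the buyer can get 76.44 next round, worth 0.62 × 76.44 = 47.3928 now, so the seller offers 47.3928, keeping 52.6072.
So by rejecting in round 1, the seller gets 52.6072 next round, worth 0.62 × 52.6072 = 32.616464 now.
Offer 23 < 32.616464, so the seller rejects.

Reject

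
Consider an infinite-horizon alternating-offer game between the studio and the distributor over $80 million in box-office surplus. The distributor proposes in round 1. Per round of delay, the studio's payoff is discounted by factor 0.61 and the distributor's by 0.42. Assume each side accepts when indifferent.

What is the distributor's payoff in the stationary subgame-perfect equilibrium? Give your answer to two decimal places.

41.95

Let x be the distributor's share when the distributor proposes and y be the studio's share when the studio proposes.
The studio accepts iff offered ≥ 0.61·y, so x = 80 − 0.61y. Symmetrically y = 80 − 0.42x.
Substituting: x = 80 − 0.61(80 − 0.42x), giving x(1 − 0.42·0.61) = 80(1 − 0.61).
So x = 80 × 0.39 / 0.7438 ≈ 41.9468, and the studio receives 80 − x ≈ 38.0532.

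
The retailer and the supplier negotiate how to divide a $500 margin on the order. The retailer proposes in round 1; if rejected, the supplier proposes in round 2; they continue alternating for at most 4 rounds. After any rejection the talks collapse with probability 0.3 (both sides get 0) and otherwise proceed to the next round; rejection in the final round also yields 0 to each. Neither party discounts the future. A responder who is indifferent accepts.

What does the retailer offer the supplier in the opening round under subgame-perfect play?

276.5

Round 4 (the supplier proposes): rejection yields 0 for the retailer; the supplier offers 0 and keeps 500.
Round 3 (the retailer proposes): rejecting gives the supplier an expected 0.7 × 500 = 350, so the retailer offers 350, keeping 150.
Round 2 (the supplier proposes): rejecting gives the retailer an expected 0.7 × 150 = 105, so the supplier offers 105, keeping 395.
Round 1 (the retailer proposes): rejecting gives the supplier an expected 0.7 × 395 = 276.5. The retailer offers 276.5 and keeps 500 − 276.5 = 223.5.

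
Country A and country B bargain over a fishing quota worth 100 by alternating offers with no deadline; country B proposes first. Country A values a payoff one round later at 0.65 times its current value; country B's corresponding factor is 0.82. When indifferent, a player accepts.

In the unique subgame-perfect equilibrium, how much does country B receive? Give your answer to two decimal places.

When country B proposes, country A accepts any offer worth at least 0.65 times what country A would get by proposing next round; and vice versa.
This gives x = 100 − 0.65y and y = 100 − 0.82x, where x and y are each side's share when it proposes.
Hence (1 − 0.65·0.82)x = 100(1 − 0.65), i.e. 0.467·x = 35.
x ≈ 74.9465; country A's share is 100 − x ≈ 25.0535.

74.95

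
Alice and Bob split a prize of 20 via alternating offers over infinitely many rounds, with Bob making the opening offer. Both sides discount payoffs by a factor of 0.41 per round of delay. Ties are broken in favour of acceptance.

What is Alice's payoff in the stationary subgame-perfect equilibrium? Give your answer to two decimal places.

Let x be Bob's share when Bob proposes and y be Alice's share when Alice proposes.
Alice accepts iff offered ≥ 0.41·y, so x = 20 − 0.41y. Symmetrically y = 20 − 0.41x.
Substituting: x = 20 − 0.41(20 − 0.41x), giving x(1 − 0.41·0.41) = 20(1 − 0.41).
So x = 20 × 0.59 / 0.8319 ≈ 14.1844, and Alice receives 20 − x ≈ 5.8156.

5.82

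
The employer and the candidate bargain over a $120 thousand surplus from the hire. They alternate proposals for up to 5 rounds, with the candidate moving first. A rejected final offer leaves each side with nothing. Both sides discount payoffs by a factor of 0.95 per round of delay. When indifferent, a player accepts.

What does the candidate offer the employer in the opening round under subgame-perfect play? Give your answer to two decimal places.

Round 5 (the candidate proposes): the employer will accept anything ≥ 0, so the candidate offers 0 and keeps 120.
Round 4 (the employer proposes): the candidate can get 120 next round, worth 0.95 × 120 = 114 now, so the employer offers 114, keeping 6.
Round 3 (the candidate proposes): the employer can get 6 next round, worth 0.95 × 6 = 5.7 now; the candidate offers that and keeps 114.3.
Round 2 (the employer proposes): the candidate can get 114.3 next round, worth 0.95 × 114.3 = 108.585 now, so the employer offers 108.585, keeping 11.415.
Round 1 (the candidate proposes): the employer can get 11.415 next round, worth 0.95 × 11.415 = 10.84425 now, so the candidate offers 10.84425, keeping 109.15575.

10.84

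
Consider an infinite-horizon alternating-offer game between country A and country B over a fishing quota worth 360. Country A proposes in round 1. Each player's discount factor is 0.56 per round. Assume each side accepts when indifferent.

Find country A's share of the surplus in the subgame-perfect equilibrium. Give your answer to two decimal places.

230.77

In a stationary SPE each proposer offers the other exactly their discounted continuation value.
If country A keeps x when proposing and country B keeps y when proposing, then x = 360 − 0.56y and y = 360 − 0.56x.
Solving: x = 360(1 − 0.56) / (1 − 0.56·0.56) = 158.4 / 0.6864 ≈ 230.7692.
Country B gets 360 − 230.7692 ≈ 129.2308.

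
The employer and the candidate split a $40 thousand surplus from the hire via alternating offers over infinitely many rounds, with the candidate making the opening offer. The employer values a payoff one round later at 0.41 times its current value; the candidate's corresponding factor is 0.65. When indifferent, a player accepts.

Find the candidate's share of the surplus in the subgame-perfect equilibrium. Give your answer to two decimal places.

32.17

When the candidate proposes, the employer accepts any offer worth at least 0.41 times what the employer would get by proposing next round; and vice versa.
This gives x = 40 − 0.41y and y = 40 − 0.65x, where x and y are each side's share when it proposes.
Hence (1 − 0.41·0.65)x = 40(1 − 0.41), i.e. 0.7335·x = 23.6.
x ≈ 32.1745; the employer's share is 40 − x ≈ 7.8255.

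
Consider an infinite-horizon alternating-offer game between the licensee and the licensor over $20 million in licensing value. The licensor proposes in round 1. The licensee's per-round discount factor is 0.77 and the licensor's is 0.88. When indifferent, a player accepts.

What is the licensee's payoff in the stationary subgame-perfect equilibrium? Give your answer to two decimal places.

Let x be the licensor's share when the licensor proposes and y be the licensee's share when the licensee proposes.
The licensee accepts iff offered ≥ 0.77·y, so x = 20 − 0.77y. Symmetrically y = 20 − 0.88x.
Substituting: x = 20 − 0.77(20 − 0.88x), giving x(1 − 0.88·0.77) = 20(1 − 0.77).
So x = 20 × 0.23 / 0.3224 ≈ 14.2680, and the licensee receives 20 − x ≈ 5.7320.

5.73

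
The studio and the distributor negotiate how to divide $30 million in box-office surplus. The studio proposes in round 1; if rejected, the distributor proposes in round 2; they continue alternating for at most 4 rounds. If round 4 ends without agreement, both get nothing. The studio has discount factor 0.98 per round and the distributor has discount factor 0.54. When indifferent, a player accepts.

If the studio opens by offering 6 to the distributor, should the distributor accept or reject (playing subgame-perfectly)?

Reject

Round 4 (the distributor proposes): the studio will accept anything ≥ 0, so the distributor offers 0 and keeps 30.
Round 3 (the studio proposes): the distributor can get 30 next round, worth 0.54 × 30 = 16.2 now; the studio offers that and keeps 13.8.
Round 2 (the distributor proposes): the studio can get 13.8 next round, worth 0.98 × 13.8 = 13.524 now; the distributor offers that and keeps 16.476.
So by rejecting in round 1, the distributor gets 16.476 next round, worth 0.54 × 16.476 = 8.89704 now.
Offer 6 < 8.89704, so the distributor rejects.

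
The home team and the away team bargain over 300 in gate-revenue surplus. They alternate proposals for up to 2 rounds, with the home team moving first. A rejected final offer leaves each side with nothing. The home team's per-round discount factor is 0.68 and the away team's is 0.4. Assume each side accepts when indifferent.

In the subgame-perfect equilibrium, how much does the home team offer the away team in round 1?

Round 2 (the away team proposes): rejection yields 0 for the home team; the away team offers 0 and keeps 300.
Round 1 (the home team proposes): the away team can get 300 next round, worth 0.4 × 300 = 120 now; the home team offers that and keeps 180.

120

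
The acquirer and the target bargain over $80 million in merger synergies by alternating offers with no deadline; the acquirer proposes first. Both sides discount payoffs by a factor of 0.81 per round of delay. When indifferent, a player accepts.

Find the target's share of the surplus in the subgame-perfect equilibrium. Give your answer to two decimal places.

35.80

In a stationary SPE each proposer offers the other exactly their discounted continuation value.
If the acquirer keeps x when proposing and the target keeps y when proposing, then x = 80 − 0.81y and y = 80 − 0.81x.
Solving: x = 80(1 − 0.81) / (1 − 0.81·0.81) = 15.2 / 0.3439 ≈ 44.1989.
The target gets 80 − 44.1989 ≈ 35.8011.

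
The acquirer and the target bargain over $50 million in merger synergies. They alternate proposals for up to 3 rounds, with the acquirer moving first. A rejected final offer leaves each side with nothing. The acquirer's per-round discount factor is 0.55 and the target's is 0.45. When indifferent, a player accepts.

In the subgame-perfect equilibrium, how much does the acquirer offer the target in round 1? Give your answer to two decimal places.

Solve by backward induction from round 3.
Round 3 (the acquirer proposes): rejection yields 0 for the target; the acquirer offers 0 and keeps 50.
Round 2 (the target proposes): the acquirer can get 50 next round, worth 0.55 × 50 = 27.5 now, so the target offers 27.5, keeping 22.5.
Round 1 (the acquirer proposes): the target can get 22.5 next round, worth 0.45 × 22.5 = 10.125 now; the acquirer offers that and keeps 39.875.

10.13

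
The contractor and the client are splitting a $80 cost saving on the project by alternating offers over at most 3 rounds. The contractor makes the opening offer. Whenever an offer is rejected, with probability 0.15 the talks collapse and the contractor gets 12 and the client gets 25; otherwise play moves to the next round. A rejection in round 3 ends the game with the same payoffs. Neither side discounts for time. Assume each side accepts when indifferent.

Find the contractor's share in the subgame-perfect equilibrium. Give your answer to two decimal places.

49.52

Round 3 (the contractor proposes): the client gets 25 if talks fail, so the contractor offers 25 and keeps 55.
Round 2 (the client proposes): rejecting gives the contractor an expected 0.85 × 55 + 0.15 × 12 = 48.55, so the client offers 48.55, keeping 31.45.
Round 1 (the contractor proposes): rejecting gives the client an expected 0.85 × 31.45 + 0.15 × 25 = 30.4825, so the contractor offers 30.4825, keeping 49.5175.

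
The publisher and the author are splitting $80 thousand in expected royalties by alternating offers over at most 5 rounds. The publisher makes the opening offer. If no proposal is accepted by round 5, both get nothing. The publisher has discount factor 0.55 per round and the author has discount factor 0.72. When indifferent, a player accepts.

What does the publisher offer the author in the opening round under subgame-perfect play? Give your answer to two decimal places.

36.18

By backward induction:
Round 5 (the publisher proposes): rejection yields 0 for the author; the publisher offers 0 and keeps 80.
Round 4 (the author proposes): the publisher can get 80 next round, worth 0.55 × 80 = 44 now, so the author offers 44, keeping 36.
Round 3 (the publisher proposes): the author can get 36 next round, worth 0.72 × 36 = 25.92 now, so the publisher offers 25.92, keeping 54.08.
Round 2 (the author proposes): the publisher can get 54.08 next round, worth 0.55 × 54.08 = 29.744 now, so the author offers 29.744, keeping 50.256.
Round 1 (the publisher proposes): the author can get 50.256 next round, worth 0.72 × 50.256 = 36.18432 now; the publisher offers that and keeps 43.81568.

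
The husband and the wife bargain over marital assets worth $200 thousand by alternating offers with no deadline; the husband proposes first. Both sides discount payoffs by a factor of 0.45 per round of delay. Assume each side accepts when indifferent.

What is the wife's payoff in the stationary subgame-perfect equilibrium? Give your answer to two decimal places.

When the husband proposes, the wife accepts any offer worth at least 0.45 times what the wife would get by proposing next round; and vice versa.
This gives x = 200 − 0.45y and y = 200 − 0.45x, where x and y are each side's share when it proposes.
Hence (1 − 0.45·0.45)x = 200(1 − 0.45), i.e. 0.7975·x = 110.
x ≈ 137.9310; the wife's share is 200 − x ≈ 62.0690.

62.07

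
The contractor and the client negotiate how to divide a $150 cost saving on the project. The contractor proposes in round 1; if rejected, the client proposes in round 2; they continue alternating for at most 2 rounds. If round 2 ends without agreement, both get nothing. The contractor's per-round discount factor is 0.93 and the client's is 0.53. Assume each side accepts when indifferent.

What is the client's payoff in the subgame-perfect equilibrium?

By backward induction:
Round 2 (the client proposes): rejection yields 0 for the contractor; the client offers 0 and keeps 150.
Round 1 (the contractor proposes): the client can get 150 next round, worth 0.53 × 150 = 79.5 now; the contractor offers that and keeps 70.5.

79.5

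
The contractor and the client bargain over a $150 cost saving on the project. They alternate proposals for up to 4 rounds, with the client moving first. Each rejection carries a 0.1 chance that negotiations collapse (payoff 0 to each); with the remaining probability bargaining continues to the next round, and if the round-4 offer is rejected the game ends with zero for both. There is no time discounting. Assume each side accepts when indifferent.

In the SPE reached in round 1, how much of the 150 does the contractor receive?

Round 4 (the contractor proposes): rejection yields 0 for the client; the contractor offers 0 and keeps 150.
Round 3 (the client proposes): rejecting gives the contractor an expected 0.9 × 150 = 135; the client offers that and keeps 15.
Round 2 (the contractor proposes): rejecting gives the client an expected 0.9 × 15 = 13.5. The contractor offers 13.5 and keeps 150 − 13.5 = 136.5.
Round 1 (the client proposes): rejecting gives the contractor an expected 0.9 × 136.5 = 122.85, so the client offers 122.85, keeping 27.15.

122.85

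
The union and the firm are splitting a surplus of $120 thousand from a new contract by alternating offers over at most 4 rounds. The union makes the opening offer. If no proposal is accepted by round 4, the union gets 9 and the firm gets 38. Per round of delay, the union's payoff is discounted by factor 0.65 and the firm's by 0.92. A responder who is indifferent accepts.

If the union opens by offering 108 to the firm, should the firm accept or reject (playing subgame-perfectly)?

Round 4 (the firm proposes): the union gets 9 if talks fail, so the firm offers 9 and keeps 111.
Round 3 (the union proposes): the firm can get 111 next round, worth 0.92 × 111 = 102.12 now. The union offers 102.12 and keeps 120 − 102.12 = 17.88.
Round 2 (the firm proposes): the union can get 17.88 next round, worth 0.65 × 17.88 = 11.622 now, so the firm offers 11.622, keeping 108.378.
So by rejecting in round 1, the firm gets 108.378 next round, worth 0.92 × 108.378 = 99.70776 now.
Offer 108 ≥ 99.70776, so the firm accepts.

Accept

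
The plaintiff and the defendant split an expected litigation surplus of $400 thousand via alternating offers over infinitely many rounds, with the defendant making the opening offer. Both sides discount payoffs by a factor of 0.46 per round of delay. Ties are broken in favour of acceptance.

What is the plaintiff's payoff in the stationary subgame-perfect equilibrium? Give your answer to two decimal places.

126.03

When the defendant proposes, the plaintiff accepts any offer worth at least 0.46 times what the plaintiff would get by proposing next round; and vice versa.
This gives x = 400 − 0.46y and y = 400 − 0.46x, where x and y are each side's share when it proposes.
Hence (1 − 0.46·0.46)x = 400(1 − 0.46), i.e. 0.7884·x = 216.
x ≈ 273.9726; the plaintiff's share is 400 − x ≈ 126.0274.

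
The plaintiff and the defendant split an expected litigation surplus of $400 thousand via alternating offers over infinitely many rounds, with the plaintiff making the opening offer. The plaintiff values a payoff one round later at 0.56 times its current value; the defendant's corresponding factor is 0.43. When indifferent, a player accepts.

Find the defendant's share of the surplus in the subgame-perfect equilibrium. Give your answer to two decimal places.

Let x be the plaintiff's share when the plaintiff proposes and y be the defendant's share when the defendant proposes.
The defendant accepts iff offered ≥ 0.43·y, so x = 400 − 0.43y. Symmetrically y = 400 − 0.56x.
Substituting: x = 400 − 0.43(400 − 0.56x), giving x(1 − 0.56·0.43) = 400(1 − 0.43).
So x = 400 × 0.57 / 0.7592 ≈ 300.3161, and the defendant receives 400 − x ≈ 99.6839.

99.68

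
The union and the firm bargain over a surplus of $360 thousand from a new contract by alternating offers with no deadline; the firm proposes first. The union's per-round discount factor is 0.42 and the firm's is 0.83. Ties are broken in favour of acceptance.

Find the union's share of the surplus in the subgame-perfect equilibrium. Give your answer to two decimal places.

39.46

Let x be the firm's share when the firm proposes and y be the union's share when the union proposes.
The union accepts iff offered ≥ 0.42·y, so x = 360 − 0.42y. Symmetrically y = 360 − 0.83x.
Substituting: x = 360 − 0.42(360 − 0.83x), giving x(1 − 0.83·0.42) = 360(1 − 0.42).
So x = 360 × 0.58 / 0.6514 ≈ 320.5404, and the union receives 360 − x ≈ 39.4596.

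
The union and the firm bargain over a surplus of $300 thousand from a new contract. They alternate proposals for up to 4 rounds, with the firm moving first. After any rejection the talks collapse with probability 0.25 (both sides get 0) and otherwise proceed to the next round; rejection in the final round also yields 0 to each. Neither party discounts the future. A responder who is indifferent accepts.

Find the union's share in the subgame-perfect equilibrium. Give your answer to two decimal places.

182.81

Round 4 (the union proposes): the firm will accept anything ≥ 0, so the union offers 0 and keeps 300.
Round 3 (the firm proposes): rejecting gives the union an expected 0.75 × 300 = 225; the firm offers that and keeps 75.
Round 2 (the union proposes): rejecting gives the firm an expected 0.75 × 75 = 56.25. The union offers 56.25 and keeps 300 − 56.25 = 243.75.
Round 1 (the firm proposes): rejecting gives the union an expected 0.75 × 243.75 = 182.8125; the firm offers that and keeps 117.1875.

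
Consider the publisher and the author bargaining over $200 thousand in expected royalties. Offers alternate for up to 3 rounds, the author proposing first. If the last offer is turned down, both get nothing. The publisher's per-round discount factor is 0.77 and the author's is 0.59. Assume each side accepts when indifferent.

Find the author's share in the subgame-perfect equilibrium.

136.86

Round 3 (the author proposes): rejection yields 0 for the publisher; the author offers 0 and keeps 200.
Round 2 (the publisher proposes): the author can get 200 next round, worth 0.59 × 200 = 118 now, so the publisher offers 118, keeping 82.
Round 1 (the author proposes): the publisher can get 82 next round, worth 0.77 × 82 = 63.14 now, so the author offers 63.14, keeping 136.86.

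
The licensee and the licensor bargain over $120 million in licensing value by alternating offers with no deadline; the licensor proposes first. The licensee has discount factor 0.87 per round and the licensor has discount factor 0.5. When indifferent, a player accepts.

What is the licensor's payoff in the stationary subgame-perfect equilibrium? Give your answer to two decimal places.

27.61

Let x be the licensor's share when the licensor proposes and y be the licensee's share when the licensee proposes.
The licensee accepts iff offered ≥ 0.87·y, so x = 120 − 0.87y. Symmetrically y = 120 − 0.5x.
Substituting: x = 120 − 0.87(120 − 0.5x), giving x(1 − 0.5·0.87) = 120(1 − 0.87).
So x = 120 × 0.13 / 0.565 ≈ 27.6106, and the licensee receives 120 − x ≈ 92.3894.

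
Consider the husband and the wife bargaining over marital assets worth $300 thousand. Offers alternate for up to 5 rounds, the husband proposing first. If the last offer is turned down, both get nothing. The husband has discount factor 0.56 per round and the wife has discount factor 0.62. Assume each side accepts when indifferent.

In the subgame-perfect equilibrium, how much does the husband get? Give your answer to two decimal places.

189.75

Round 5 (the husband proposes): the wife will accept anything ≥ 0, so the husband offers 0 and keeps 300.
Round 4 (the wife proposes): the husband can get 300 next round, worth 0.56 × 300 = 168 now. The wife offers 168 and keeps 300 − 168 = 132.
Round 3 (the husband proposes): the wife can get 132 next round, worth 0.62 × 132 = 81.84 now, so the husband offers 81.84, keeping 218.16.
Round 2 (the wife proposes): the husband can get 218.16 next round, worth 0.56 × 218.16 = 122.1696 now; the wife offers that and keeps 177.8304.
Round 1 (the husband proposes): the wife can get 177.8304 next round, worth 0.62 × 177.8304 = 110.254848 now, so the husband offers 110.254848, keeping 189.745152.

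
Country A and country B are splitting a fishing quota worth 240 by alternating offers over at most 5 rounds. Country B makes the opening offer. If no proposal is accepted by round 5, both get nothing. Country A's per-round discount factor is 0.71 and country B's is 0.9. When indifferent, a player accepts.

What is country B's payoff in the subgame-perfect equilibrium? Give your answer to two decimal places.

Solve by backward induction from round 5.
Round 5 (country B proposes): rejection yields 0 for country A; country B offers 0 and keeps 240.
Round 4 (country A proposes): country B can get 240 next round, worth 0.9 × 240 = 216 now, so country A offers 216, keeping 24.
Round 3 (country B proposes): country A can get 24 next round, worth 0.71 × 24 = 17.04 now; country B offers that and keeps 222.96.
Round 2 (country A proposes): country B can get 222.96 next round, worth 0.9 × 222.96 = 200.664 now, so country A offers 200.664, keeping 39.336.
Round 1 (country B proposes): country A can get 39.336 next round, worth 0.71 × 39.336 = 27.92856 now; country B offers that and keeps 212.07144.

212.07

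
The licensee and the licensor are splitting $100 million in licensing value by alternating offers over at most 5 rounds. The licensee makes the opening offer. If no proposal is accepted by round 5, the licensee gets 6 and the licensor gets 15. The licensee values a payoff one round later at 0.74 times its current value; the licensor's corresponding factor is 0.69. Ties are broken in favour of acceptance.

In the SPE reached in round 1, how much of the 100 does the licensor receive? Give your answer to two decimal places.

31.01

By backward induction:
Round 5 (the licensee proposes): the licensor gets 15 if talks fail, so the licensee offers 15 and keeps 85.
Round 4 (the licensor proposes): the licensee can get 85 next round, worth 0.74 × 85 = 62.9 now; the licensor offers that and keeps 37.1.
Round 3 (the licensee proposes): the licensor can get 37.1 next round, worth 0.69 × 37.1 = 25.599 now, so the licensee offers 25.599, keeping 74.401.
Round 2 (the licensor proposes): the licensee can get 74.401 next round, worth 0.74 × 74.401 = 55.05674 now. The licensor offers 55.05674 and keeps 100 − 55.05674 = 44.94326.
Round 1 (the licensee proposes): the licensor can get 44.94326 next round, worth 0.69 × 44.94326 = 31.0108494 now; the licensee offers that and keeps 68.9891506.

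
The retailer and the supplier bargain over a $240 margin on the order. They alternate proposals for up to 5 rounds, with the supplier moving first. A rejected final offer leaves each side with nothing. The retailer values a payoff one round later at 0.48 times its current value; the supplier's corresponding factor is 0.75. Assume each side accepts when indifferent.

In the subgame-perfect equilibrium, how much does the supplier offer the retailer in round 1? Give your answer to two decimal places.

Round 5 (the supplier proposes): the retailer will accept anything ≥ 0, so the supplier offers 0 and keeps 240.
Round 4 (the retailer proposes): the supplier can get 240 next round, worth 0.75 × 240 = 180 now; the retailer offers that and keeps 60.
Round 3 (the supplier proposes): the retailer can get 60 next round, worth 0.48 × 60 = 28.8 now, so the supplier offers 28.8, keeping 211.2.
Round 2 (the retailer proposes): the supplier can get 211.2 next round, worth 0.75 × 211.2 = 158.4 now. The retailer offers 158.4 and keeps 240 − 158.4 = 81.6.
Round 1 (the supplier proposes): the retailer can get 81.6 next round, worth 0.48 × 81.6 = 39.168 now; the supplier offers that and keeps 200.832.

39.17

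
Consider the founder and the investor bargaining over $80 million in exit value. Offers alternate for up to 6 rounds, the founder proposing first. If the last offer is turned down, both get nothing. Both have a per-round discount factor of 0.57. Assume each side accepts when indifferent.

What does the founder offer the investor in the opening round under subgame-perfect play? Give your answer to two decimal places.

30.79

Round 6 (the investor proposes): the founder will accept anything ≥ 0, so the investor offers 0 and keeps 80.
Round 5 (the founder proposes): the investor can get 80 next round, worth 0.57 × 80 = 45.6 now. The founder offers 45.6 and keeps 80 − 45.6 = 34.4.
Round 4 (the investor proposes): the founder can get 34.4 next round, worth 0.57 × 34.4 = 19.608 now. The investor offers 19.608 and keeps 80 − 19.608 = 60.392.
Round 3 (the founder proposes): the investor can get 60.392 next round, worth 0.57 × 60.392 = 34.42344 now. The founder offers 34.42344 and keeps 80 − 34.42344 = 45.57656.
Round 2 (the investor proposes): the founder can get 45.57656 next round, worth 0.57 × 45.57656 = 25.9786392 now; the investor offers that and keeps 54.0213608.
Round 1 (the founder proposes): the investor can get 54.0213608 next round, worth 0.57 × 54.0213608 = 30.792175656 now; the founder offers that and keeps 49.207824344.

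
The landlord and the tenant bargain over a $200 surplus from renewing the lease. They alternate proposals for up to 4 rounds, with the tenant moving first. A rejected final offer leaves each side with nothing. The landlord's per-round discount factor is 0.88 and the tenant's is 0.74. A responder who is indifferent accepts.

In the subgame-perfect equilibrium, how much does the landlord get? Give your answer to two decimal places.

Solve by backward induction from round 4.
Round 4 (the landlord proposes): the tenant will accept anything ≥ 0, so the landlord offers 0 and keeps 200.
Round 3 (the tenant proposes): the landlord can get 200 next round, worth 0.88 × 200 = 176 now; the tenant offers that and keeps 24.
Round 2 (the landlord proposes): the tenant can get 24 next round, worth 0.74 × 24 = 17.76 now, so the landlord offers 17.76, keeping 182.24.
Round 1 (the tenant proposes): the landlord can get 182.24 next round, worth 0.88 × 182.24 = 160.3712 now. The tenant offers 160.3712 and keeps 200 − 160.3712 = 39.6288.

160.37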